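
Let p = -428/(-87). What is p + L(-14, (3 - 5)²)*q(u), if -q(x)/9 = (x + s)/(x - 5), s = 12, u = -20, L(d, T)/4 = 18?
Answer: -440308/2175 ≈ -202.44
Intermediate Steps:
L(d, T) = 72 (L(d, T) = 4*18 = 72)
p = 428/87 (p = -428*(-1/87) = 428/87 ≈ 4.9195)
q(x) = -9*(12 + x)/(-5 + x) (q(x) = -9*(x + 12)/(x - 5) = -9*(12 + x)/(-5 + x))
p + L(-14, (3 - 5)²)*q(u) = 428/87 + 72*(9*(-12 - 1*(-20))/(-5 - 20)) = 428/87 + 72*(9*(-12 + 20)/(-25)) = 428/87 + 72*(9*(-1/25)*8) = 428/87 + 72*(-72/25) = 428/87 - 5184/25 = -440308/2175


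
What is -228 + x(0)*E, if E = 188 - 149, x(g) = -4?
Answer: -384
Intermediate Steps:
E = 39
-228 + x(0)*E = -228 - 4*39 = -228 - 156 = -384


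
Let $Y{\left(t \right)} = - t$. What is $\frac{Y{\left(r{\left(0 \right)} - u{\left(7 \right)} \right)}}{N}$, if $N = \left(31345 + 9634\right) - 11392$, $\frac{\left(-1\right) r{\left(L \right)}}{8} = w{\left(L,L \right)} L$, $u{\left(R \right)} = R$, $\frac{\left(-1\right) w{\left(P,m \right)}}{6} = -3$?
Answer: $\frac{7}{29587} \approx 0.00023659$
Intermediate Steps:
$w{\left(P,m \right)} = 18$ ($w{\left(P,m \right)} = \left(-6\right) \left(-3\right) = 18$)
$r{\left(L \right)} = - 144 L$ ($r{\left(L \right)} = - 8 \cdot 18 L = - 144 L$)
$N = 29587$ ($N = 40979 - 11392 = 29587$)
$\frac{Y{\left(r{\left(0 \right)} - u{\left(7 \right)} \right)}}{N} = \frac{\left(-1\right) \left(\left(-144\right) 0 - 7\right)}{29587} = - (0 - 7) \frac{1}{29587} = \left(-1\right) \left(-7\right) \frac{1}{29587} = 7 \cdot \frac{1}{29587} = \frac{7}{29587}$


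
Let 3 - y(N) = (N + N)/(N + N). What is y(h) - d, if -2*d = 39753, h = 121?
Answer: 39757/2 ≈ 19879.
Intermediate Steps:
y(N) = 2 (y(N) = 3 - (N + N)/(N + N) = 3 - 2*N/(2*N) = 3 - 2*N*1/(2*N) = 3 - 1*1 = 3 - 1 = 2)
d = -39753/2 (d = -1/2*39753 = -39753/2 ≈ -19877.)
y(h) - d = 2 - 1*(-39753/2) = 2 + 39753/2 = 39757/2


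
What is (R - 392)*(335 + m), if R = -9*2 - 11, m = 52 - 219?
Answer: -70728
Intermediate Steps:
m = -167
R = -29 (R = -18 - 11 = -29)
(R - 392)*(335 + m) = (-29 - 392)*(335 - 167) = -421*168 = -70728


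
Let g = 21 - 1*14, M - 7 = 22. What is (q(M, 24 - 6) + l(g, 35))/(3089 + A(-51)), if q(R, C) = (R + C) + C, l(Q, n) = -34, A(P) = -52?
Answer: 31/3037 ≈ 0.010207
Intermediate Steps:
M = 29 (M = 7 + 22 = 29)
g = 7 (g = 21 - 14 = 7)
q(R, C) = R + 2*C (q(R, C) = (C + R) + C = R + 2*C)
(q(M, 24 - 6) + l(g, 35))/(3089 + A(-51)) = ((29 + 2*(24 - 6)) - 34)/(3089 - 52) = ((29 + 2*18) - 34)/3037 = ((29 + 36) - 34)*(1/3037) = (65 - 34)*(1/3037) = 31*(1/3037) = 31/3037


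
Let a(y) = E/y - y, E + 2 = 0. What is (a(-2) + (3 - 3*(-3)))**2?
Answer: 225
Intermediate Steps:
E = -2 (E = -2 + 0 = -2)
a(y) = -y - 2/y (a(y) = -2/y - y = -y - 2/y)
(a(-2) + (3 - 3*(-3)))**2 = ((-1*(-2) - 2/(-2)) + (3 - 3*(-3)))**2 = ((2 - 2*(-1/2)) + (3 + 9))**2 = ((2 + 1) + 12)**2 = (3 + 12)**2 = 15**2 = 225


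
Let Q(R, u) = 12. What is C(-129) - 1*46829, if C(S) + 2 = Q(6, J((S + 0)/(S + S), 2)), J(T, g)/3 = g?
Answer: -46819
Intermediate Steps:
J(T, g) = 3*g
C(S) = 10 (C(S) = -2 + 12 = 10)
C(-129) - 1*46829 = 10 - 1*46829 = 10 - 46829 = -46819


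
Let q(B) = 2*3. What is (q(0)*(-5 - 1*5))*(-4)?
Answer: 240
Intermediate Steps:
q(B) = 6
(q(0)*(-5 - 1*5))*(-4) = (6*(-5 - 1*5))*(-4) = (6*(-5 - 5))*(-4) = (6*(-10))*(-4) = -60*(-4) = 240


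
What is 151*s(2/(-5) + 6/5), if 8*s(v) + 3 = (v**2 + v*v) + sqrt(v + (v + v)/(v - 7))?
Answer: -6493/200 + 151*sqrt(3255)/620 ≈ -18.570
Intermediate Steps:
s(v) = -3/8 + v**2/4 + sqrt(v + 2*v/(-7 + v))/8 (s(v) = -3/8 + ((v**2 + v*v) + sqrt(v + (v + v)/(v - 7)))/8 = -3/8 + ((v**2 + v**2) + sqrt(v + (2*v)/(-7 + v)))/8 = -3/8 + (2*v**2 + sqrt(v + 2*v/(-7 + v)))/8 = -3/8 + (sqrt(v + 2*v/(-7 + v)) + 2*v**2)/8 = -3/8 + (v**2/4 + sqrt(v + 2*v/(-7 + v))/8) = -3/8 + v**2/4 + sqrt(v + 2*v/(-7 + v))/8)
151*s(2/(-5) + 6/5) = 151*(-3/8 + (2/(-5) + 6/5)**2/4 + sqrt((2/(-5) + 6/5)*(-5 + (2/(-5) + 6/5))/(-7 + (2/(-5) + 6/5)))/8) = 151*(-3/8 + (2*(-1/5) + 6*(1/5))**2/4 + sqrt((2*(-1/5) + 6*(1/5))*(-5 + (2*(-1/5) + 6*(1/5)))/(-7 + (2*(-1/5) + 6*(1/5))))/8) = 151*(-3/8 + (-2/5 + 6/5)**2/4 + sqrt((-2/5 + 6/5)*(-5 + (-2/5 + 6/5))/(-7 + (-2/5 + 6/5)))/8) = 151*(-3/8 + (4/5)**2/4 + sqrt(4*(-5 + 4/5)/(5*(-7 + 4/5)))/8) = 151*(-3/8 + (1/4)*(16/25) + sqrt((4/5)*(-21/5)/(-31/5))/8) = 151*(-3/8 + 4/25 + sqrt((4/5)*(-5/31)*(-21/5))/8) = 151*(-3/8 + 4/25 + sqrt(84/155)/8) = 151*(-3/8 + 4/25 + (2*sqrt(3255)/155)/8) = 151*(-3/8 + 4/25 + sqrt(3255)/620) = 151*(-43/200 + sqrt(3255)/620) = -6493/200 + 151*sqrt(3255)/620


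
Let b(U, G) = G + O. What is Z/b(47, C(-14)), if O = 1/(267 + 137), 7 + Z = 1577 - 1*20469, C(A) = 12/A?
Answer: 53446372/2417 ≈ 22113.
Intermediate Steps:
Z = -18899 (Z = -7 + (1577 - 1*20469) = -7 + (1577 - 20469) = -7 - 18892 = -18899)
O = 1/404 ≈ 0.0024752
b(U, G) = 1/404 + G (b(U, G) = G + 1/404 = 1/404 + G)
Z/b(47, C(-14)) = -18899/(1/404 + 12/(-14)) = -18899/(1/404 + 12*(-1/14)) = -18899/(1/404 - 6/7) = -18899/(-2417/2828) = -18899*(-2828/2417) = 53446372/2417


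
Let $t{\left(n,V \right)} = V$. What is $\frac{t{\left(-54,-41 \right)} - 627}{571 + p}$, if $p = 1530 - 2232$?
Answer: $\frac{668}{131} \approx 5.0992$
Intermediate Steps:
$p = -702$ ($p = 1530 - 2232 = -702$)
$\frac{t{\left(-54,-41 \right)} - 627}{571 + p} = \frac{-41 - 627}{571 - 702} = - \frac{668}{-131} = \left(-668\right) \left(- \frac{1}{131}\right) = \frac{668}{131}$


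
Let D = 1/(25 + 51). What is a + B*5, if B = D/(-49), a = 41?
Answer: 152679/3724 ≈ 40.999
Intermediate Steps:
D = 1/76 ≈ 0.013158
B = -1/3724 (B = (1/76)/(-49) = (1/76)*(-1/49) = -1/3724 ≈ -0.00026853)
a + B*5 = 41 - 1/3724*5 = 41 - 5/3724 = 152679/3724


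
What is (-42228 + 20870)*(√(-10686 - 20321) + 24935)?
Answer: -532561730 - 21358*I*√31007 ≈ -5.3256e+8 - 3.7609e+6*I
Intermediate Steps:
(-42228 + 20870)*(√(-10686 - 20321) + 24935) = -21358*(√(-31007) + 24935) = -21358*(I*√31007 + 24935) = -21358*(24935 + I*√31007) = -532561730 - 21358*I*√31007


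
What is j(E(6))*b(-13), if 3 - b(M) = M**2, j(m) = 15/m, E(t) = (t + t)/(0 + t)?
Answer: -1245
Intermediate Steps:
E(t) = 2 (E(t) = (2*t)/t = 2)
b(M) = 3 - M**2
j(E(6))*b(-13) = (15/2)*(3 - 1*(-13)**2) = (15*(1/2))*(3 - 1*169) = 15*(3 - 169)/2 = (15/2)*(-166) = -1245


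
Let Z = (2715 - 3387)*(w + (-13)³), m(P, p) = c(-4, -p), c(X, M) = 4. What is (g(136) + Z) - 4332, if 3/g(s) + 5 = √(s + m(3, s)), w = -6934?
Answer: 141029103/23 + 6*√35/115 ≈ 6.1317e+6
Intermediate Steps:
m(P, p) = 4
Z = 6136032 (Z = (2715 - 3387)*(-6934 + (-13)³) = -672*(-6934 - 2197) = -672*(-9131) = 6136032)
g(s) = 3/(-5 + √(4 + s)) (g(s) = 3/(-5 + √(s + 4)) = 3/(-5 + √(4 + s)))
(g(136) + Z) - 4332 = (3/(-5 + √(4 + 136)) + 6136032) - 4332 = (3/(-5 + √140) + 6136032) - 4332 = (3/(-5 + 2*√35) + 6136032) - 4332 = (6136032 + 3/(-5 + 2*√35)) - 4332 = 6131700 + 3/(-5 + 2*√35)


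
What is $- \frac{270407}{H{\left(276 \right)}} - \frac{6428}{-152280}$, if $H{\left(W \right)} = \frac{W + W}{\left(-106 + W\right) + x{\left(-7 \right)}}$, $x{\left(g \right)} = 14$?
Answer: $- \frac{3431463223}{38070} \approx -90136.0$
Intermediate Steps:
$H{\left(W \right)} = \frac{2 W}{-92 + W}$ ($H{\left(W \right)} = \frac{W + W}{\left(-106 + W\right) + 14} = \frac{2 W}{-92 + W}$)
$- \frac{270407}{H{\left(276 \right)}} - \frac{6428}{-152280} = - \frac{270407}{2 \cdot 276 \frac{1}{-92 + 276}} - \frac{6428}{-152280} = - \frac{270407}{2 \cdot 276 \cdot \frac{1}{184}} - - \frac{1607}{38070} = - \frac{270407}{2 \cdot 276 \cdot \frac{1}{184}} + \frac{1607}{38070} = - \frac{270407}{3} + \frac{1607}{38070} = - \frac{3431463223}{38070}$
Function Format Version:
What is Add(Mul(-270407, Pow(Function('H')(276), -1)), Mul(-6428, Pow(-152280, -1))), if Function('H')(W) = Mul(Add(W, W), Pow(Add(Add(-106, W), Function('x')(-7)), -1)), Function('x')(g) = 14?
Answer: Rational(-3431463223, 38070) ≈ -90136.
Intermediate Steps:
Function('H')(W) = Mul(2, W, Pow(Add(-92, W), -1)) (Function('H')(W) = Mul(Add(W, W), Pow(Add(Add(-106, W), 14), -1)) = Mul(Mul(2, W), Pow(Add(-92, W), -1)) = Mul(2, W, Pow(Add(-92, W), -1)))
Add(Mul(-270407, Pow(Function('H')(276), -1)), Mul(-6428, Pow(-152280, -1))) = Add(Mul(-270407, Pow(Mul(2, 276, Pow(Add(-92, 276), -1)), -1)), Mul(-6428, Pow(-152280, -1))) = Add(Mul(-270407, Pow(Mul(2, 276, Pow(184, -1)), -1)), Mul(-6428, Rational(-1, 152280))) = Add(Mul(-270407, Pow(Mul(2, 276, Rational(1, 184)), -1)), Rational(1607, 38070)) = Add(Mul(-270407, Pow(3, -1)), Rational(1607, 38070)) = Add(Mul(-270407, Rational(1, 3)), Rational(1607, 38070)) = Add(Rational(-270407, 3), Rational(1607, 38070)) = Rational(-3431463223, 38070)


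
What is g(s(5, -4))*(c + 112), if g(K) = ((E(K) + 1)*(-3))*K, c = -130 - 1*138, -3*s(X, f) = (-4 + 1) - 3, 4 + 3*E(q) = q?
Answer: 312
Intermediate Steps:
E(q) = -4/3 + q/3
s(X, f) = 2 (s(X, f) = -((-4 + 1) - 3)/3 = -(-3 - 3)/3 = -⅓*(-6) = 2)
c = -268 (c = -130 - 138 = -268)
g(K) = K*(1 - K) (g(K) = (((-4/3 + K/3) + 1)*(-3))*K = ((-⅓ + K/3)*(-3))*K = (1 - K)*K = K*(1 - K))
g(s(5, -4))*(c + 112) = (2*(1 - 1*2))*(-268 + 112) = (2*(1 - 2))*(-156) = (2*(-1))*(-156) = -2*(-156) = 312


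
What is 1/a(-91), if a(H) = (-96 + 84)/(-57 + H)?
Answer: 37/3 ≈ 12.333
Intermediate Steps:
a(H) = -12/(-57 + H)
1/a(-91) = 1/(-12/(-57 - 91)) = 1/(-12/(-148)) = 1/(-12*(-1/148)) = 1/(3/37) = 37/3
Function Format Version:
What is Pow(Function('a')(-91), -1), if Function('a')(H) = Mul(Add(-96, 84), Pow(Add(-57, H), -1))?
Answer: Rational(37, 3) ≈ 12.333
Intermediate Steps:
Function('a')(H) = Mul(-12, Pow(Add(-57, H), -1))
Pow(Function('a')(-91), -1) = Pow(Mul(-12, Pow(Add(-57, -91), -1)), -1) = Pow(Mul(-12, Pow(-148, -1)), -1) = Pow(Mul(-12, Rational(-1, 148)), -1) = Pow(Rational(3, 37), -1) = Rational(37, 3)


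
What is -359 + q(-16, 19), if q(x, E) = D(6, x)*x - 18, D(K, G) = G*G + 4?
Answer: -4537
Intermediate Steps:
D(K, G) = 4 + G² (D(K, G) = G² + 4 = 4 + G²)
q(x, E) = -18 + x*(4 + x²) (q(x, E) = (4 + x²)*x - 18 = x*(4 + x²) - 18 = -18 + x*(4 + x²))
-359 + q(-16, 19) = -359 + (-18 - 16*(4 + (-16)²)) = -359 + (-18 - 16*(4 + 256)) = -359 + (-18 - 16*260) = -359 + (-18 - 4160) = -359 - 4178 = -4537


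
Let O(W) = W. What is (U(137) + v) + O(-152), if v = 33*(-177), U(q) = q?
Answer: -5856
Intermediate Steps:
v = -5841
(U(137) + v) + O(-152) = (137 - 5841) - 152 = -5704 - 152 = -5856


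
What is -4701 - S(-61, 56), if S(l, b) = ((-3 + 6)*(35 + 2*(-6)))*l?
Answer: -492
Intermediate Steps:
S(l, b) = 69*l (S(l, b) = (3*(35 - 12))*l = (3*23)*l = 69*l)
-4701 - S(-61, 56) = -4701 - 69*(-61) = -4701 - 1*(-4209) = -4701 + 4209 = -492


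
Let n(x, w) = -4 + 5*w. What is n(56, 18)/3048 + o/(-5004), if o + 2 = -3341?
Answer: 110623/158877 ≈ 0.69628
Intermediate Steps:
o = -3343 (o = -2 - 3341 = -3343)
n(56, 18)/3048 + o/(-5004) = (-4 + 5*18)/3048 - 3343/(-5004) = (-4 + 90)*(1/3048) - 3343*(-1/5004) = 86*(1/3048) + 3343/5004 = 43/1524 + 3343/5004 = 110623/158877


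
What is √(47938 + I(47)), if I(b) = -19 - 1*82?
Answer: √47837 ≈ 218.72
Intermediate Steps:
I(b) = -101 (I(b) = -19 - 82 = -101)
√(47938 + I(47)) = √(47938 - 101) = √47837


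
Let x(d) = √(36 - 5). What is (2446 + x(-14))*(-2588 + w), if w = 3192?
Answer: 1477384 + 604*√31 ≈ 1.4807e+6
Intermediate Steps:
x(d) = √31
(2446 + x(-14))*(-2588 + w) = (2446 + √31)*(-2588 + 3192) = (2446 + √31)*604 = 1477384 + 604*√31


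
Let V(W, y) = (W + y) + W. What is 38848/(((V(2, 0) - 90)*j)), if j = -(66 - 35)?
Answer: 19424/1333 ≈ 14.572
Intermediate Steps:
V(W, y) = y + 2*W
j = -31 (j = -1*31 = -31)
38848/(((V(2, 0) - 90)*j)) = 38848/((((0 + 2*2) - 90)*(-31))) = 38848/((((0 + 4) - 90)*(-31))) = 38848/(((4 - 90)*(-31))) = 38848/((-86*(-31))) = 38848/2666 = 38848*(1/2666) = 19424/1333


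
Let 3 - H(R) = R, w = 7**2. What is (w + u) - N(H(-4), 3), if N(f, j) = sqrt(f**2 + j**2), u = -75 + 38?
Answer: 12 - sqrt(58) ≈ 4.3842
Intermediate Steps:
u = -37
w = 49
H(R) = 3 - R
(w + u) - N(H(-4), 3) = (49 - 37) - sqrt((3 - 1*(-4))**2 + 3**2) = 12 - sqrt((3 + 4)**2 + 9) = 12 - sqrt(7**2 + 9) = 12 - sqrt(49 + 9) = 12 - sqrt(58)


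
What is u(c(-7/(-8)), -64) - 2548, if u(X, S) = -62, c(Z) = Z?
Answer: -2610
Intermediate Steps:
u(c(-7/(-8)), -64) - 2548 = -62 - 2548 = -2610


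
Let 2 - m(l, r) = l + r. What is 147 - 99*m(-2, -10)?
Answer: -1239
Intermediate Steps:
m(l, r) = 2 - l - r (m(l, r) = 2 - (l + r) = 2 + (-l - r) = 2 - l - r)
147 - 99*m(-2, -10) = 147 - 99*(2 - 1*(-2) - 1*(-10)) = 147 - 99*(2 + 2 + 10) = 147 - 99*14 = 147 - 1386 = -1239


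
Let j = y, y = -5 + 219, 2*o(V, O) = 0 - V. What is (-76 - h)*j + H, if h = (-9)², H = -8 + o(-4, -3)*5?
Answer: -33596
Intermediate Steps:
o(V, O) = -V/2 (o(V, O) = (0 - V)/2 = (-V)/2 = -V/2)
y = 214
H = 2 (H = -8 - ½*(-4)*5 = -8 + 2*5 = -8 + 10 = 2)
h = 81
j = 214
(-76 - h)*j + H = (-76 - 1*81)*214 + 2 = (-76 - 81)*214 + 2 = -157*214 + 2 = -33598 + 2 = -33596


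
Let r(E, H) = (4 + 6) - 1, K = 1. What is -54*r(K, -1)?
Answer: -486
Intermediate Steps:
r(E, H) = 9 (r(E, H) = 10 - 1 = 9)
-54*r(K, -1) = -54*9 = -486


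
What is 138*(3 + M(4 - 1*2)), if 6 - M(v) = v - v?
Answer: 1242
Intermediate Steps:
M(v) = 6 (M(v) = 6 - (v - v) = 6 - 1*0 = 6 + 0 = 6)
138*(3 + M(4 - 1*2)) = 138*(3 + 6) = 138*9 = 1242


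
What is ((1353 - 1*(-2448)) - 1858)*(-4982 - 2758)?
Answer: -15038820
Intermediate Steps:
((1353 - 1*(-2448)) - 1858)*(-4982 - 2758) = ((1353 + 2448) - 1858)*(-7740) = (3801 - 1858)*(-7740) = 1943*(-7740) = -15038820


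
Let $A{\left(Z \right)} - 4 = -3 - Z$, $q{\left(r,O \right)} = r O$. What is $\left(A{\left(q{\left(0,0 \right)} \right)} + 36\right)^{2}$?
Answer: $1369$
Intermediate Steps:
$q{\left(r,O \right)} = O r$
$A{\left(Z \right)} = 1 - Z$ ($A{\left(Z \right)} = 4 - \left(3 + Z\right) = 1 - Z$)
$\left(A{\left(q{\left(0,0 \right)} \right)} + 36\right)^{2} = \left(\left(1 - 0 \cdot 0\right) + 36\right)^{2} = \left(\left(1 - 0\right) + 36\right)^{2} = \left(\left(1 + 0\right) + 36\right)^{2} = \left(1 + 36\right)^{2} = 37^{2} = 1369$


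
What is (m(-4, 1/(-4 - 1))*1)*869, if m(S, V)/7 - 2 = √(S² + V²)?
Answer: 12166 + 6083*√401/5 ≈ 36528.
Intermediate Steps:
m(S, V) = 14 + 7*√(S² + V²)
(m(-4, 1/(-4 - 1))*1)*869 = ((14 + 7*√((-4)² + (1/(-4 - 1))²))*1)*869 = ((14 + 7*√(16 + (1/(-5))²))*1)*869 = ((14 + 7*√(16 + (-⅕)²))*1)*869 = ((14 + 7*√(16 + 1/25))*1)*869 = ((14 + 7*√(401/25))*1)*869 = ((14 + 7*(√401/5))*1)*869 = ((14 + 7*√401/5)*1)*869 = (14 + 7*√401/5)*869 = 12166 + 6083*√401/5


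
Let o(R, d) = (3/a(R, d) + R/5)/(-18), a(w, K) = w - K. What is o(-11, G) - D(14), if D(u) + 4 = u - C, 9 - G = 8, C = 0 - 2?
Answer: -4271/360 ≈ -11.864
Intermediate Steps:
C = -2
G = 1 (G = 9 - 1*8 = 9 - 8 = 1)
o(R, d) = -1/(6*(R - d)) - R/90 (o(R, d) = (3/(R - d) + R/5)/(-18) = (3/(R - d) + R*(⅕))*(-1/18) = (3/(R - d) + R/5)*(-1/18) = -1/(6*(R - d)) - R/90)
D(u) = -2 + u (D(u) = -4 + (u - 1*(-2)) = -4 + (u + 2) = -4 + (2 + u) = -2 + u)
o(-11, G) - D(14) = (-15 - 1*(-11)*(-11 - 1*1))/(90*(-11 - 1*1)) - (-2 + 14) = (-15 - 1*(-11)*(-11 - 1))/(90*(-11 - 1)) - 1*12 = (1/90)*(-15 - 1*(-11)*(-12))/(-12) - 12 = (1/90)*(-1/12)*(-15 - 132) - 12 = (1/90)*(-1/12)*(-147) - 12 = 49/360 - 12 = -4271/360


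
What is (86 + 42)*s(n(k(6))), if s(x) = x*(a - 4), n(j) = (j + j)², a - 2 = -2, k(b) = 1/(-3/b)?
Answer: -8192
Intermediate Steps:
k(b) = -b/3
a = 0 (a = 2 - 2 = 0)
n(j) = 4*j² (n(j) = (2*j)² = 4*j²)
s(x) = -4*x (s(x) = x*(0 - 4) = x*(-4) = -4*x)
(86 + 42)*s(n(k(6))) = (86 + 42)*(-16*(-⅓*6)²) = 128*(-16*(-2)²) = 128*(-16*4) = 128*(-4*16) = 128*(-64) = -8192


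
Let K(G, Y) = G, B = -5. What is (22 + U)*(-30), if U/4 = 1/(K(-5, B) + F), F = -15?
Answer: -654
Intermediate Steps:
U = -1/5 (U = 4/(-5 - 15) = 4/(-20) = 4*(-1/20) = -1/5 ≈ -0.20000)
(22 + U)*(-30) = (22 - 1/5)*(-30) = (109/5)*(-30) = -654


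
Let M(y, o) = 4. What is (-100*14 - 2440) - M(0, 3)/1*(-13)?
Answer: -3788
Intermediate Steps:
(-100*14 - 2440) - M(0, 3)/1*(-13) = (-100*14 - 2440) - 4/1*(-13) = (-1400 - 2440) - 1*4*(-13) = -3840 - 4*(-13) = -3840 - 1*(-52) = -3840 + 52 = -3788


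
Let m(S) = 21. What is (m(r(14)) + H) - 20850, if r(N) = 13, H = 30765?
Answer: 9936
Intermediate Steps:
(m(r(14)) + H) - 20850 = (21 + 30765) - 20850 = 30786 - 20850 = 9936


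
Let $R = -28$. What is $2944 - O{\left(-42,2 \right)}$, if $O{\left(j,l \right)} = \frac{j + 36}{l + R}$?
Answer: $\frac{38269}{13} \approx 2943.8$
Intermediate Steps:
$O{\left(j,l \right)} = \frac{36 + j}{-28 + l}$ ($O{\left(j,l \right)} = \frac{j + 36}{l - 28} = \frac{36 + j}{-28 + l}$)
$2944 - O{\left(-42,2 \right)} = 2944 - \frac{36 - 42}{-28 + 2} = 2944 - \frac{1}{-26} \left(-6\right) = 2944 - \left(- \frac{1}{26}\right) \left(-6\right) = 2944 - \frac{3}{13} = \frac{38269}{13}$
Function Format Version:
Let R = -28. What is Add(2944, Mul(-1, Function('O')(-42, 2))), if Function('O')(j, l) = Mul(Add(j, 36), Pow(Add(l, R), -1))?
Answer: Rational(38269, 13) ≈ 2943.8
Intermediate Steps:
Function('O')(j, l) = Mul(Pow(Add(-28, l), -1), Add(36, j)) (Function('O')(j, l) = Mul(Add(j, 36), Pow(Add(l, -28), -1)) = Mul(Add(36, j), Pow(Add(-28, l), -1)) = Mul(Pow(Add(-28, l), -1), Add(36, j)))
Add(2944, Mul(-1, Function('O')(-42, 2))) = Add(2944, Mul(-1, Mul(Pow(Add(-28, 2), -1), Add(36, -42)))) = Add(2944, Mul(-1, Mul(Pow(-26, -1), -6))) = Add(2944, Mul(-1, Mul(Rational(-1, 26), -6))) = Add(2944, Mul(-1, Rational(3, 13))) = Add(2944, Rational(-3, 13)) = Rational(38269, 13)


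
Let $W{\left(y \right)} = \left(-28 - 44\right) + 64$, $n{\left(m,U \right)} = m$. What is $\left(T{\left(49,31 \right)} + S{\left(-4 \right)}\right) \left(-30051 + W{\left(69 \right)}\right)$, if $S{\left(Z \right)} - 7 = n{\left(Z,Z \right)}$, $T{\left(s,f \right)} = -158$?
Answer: $4659145$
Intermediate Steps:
$S{\left(Z \right)} = 7 + Z$
$W{\left(y \right)} = -8$ ($W{\left(y \right)} = -72 + 64 = -8$)
$\left(T{\left(49,31 \right)} + S{\left(-4 \right)}\right) \left(-30051 + W{\left(69 \right)}\right) = \left(-158 + \left(7 - 4\right)\right) \left(-30051 - 8\right) = \left(-158 + 3\right) \left(-30059\right) = \left(-155\right) \left(-30059\right) = 4659145$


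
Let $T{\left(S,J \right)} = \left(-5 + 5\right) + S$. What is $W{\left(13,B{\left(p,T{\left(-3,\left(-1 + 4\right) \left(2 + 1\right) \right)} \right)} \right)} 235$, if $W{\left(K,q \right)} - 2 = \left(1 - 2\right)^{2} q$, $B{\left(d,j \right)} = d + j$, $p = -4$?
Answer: $-1175$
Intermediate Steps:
$T{\left(S,J \right)} = S$ ($T{\left(S,J \right)} = 0 + S = S$)
$W{\left(K,q \right)} = 2 + q$ ($W{\left(K,q \right)} = 2 + \left(1 - 2\right)^{2} q = 2 + \left(-1\right)^{2} q = 2 + 1 q = 2 + q$)
$W{\left(13,B{\left(p,T{\left(-3,\left(-1 + 4\right) \left(2 + 1\right) \right)} \right)} \right)} 235 = \left(2 - 7\right) 235 = \left(-5\right) 235 = -1175$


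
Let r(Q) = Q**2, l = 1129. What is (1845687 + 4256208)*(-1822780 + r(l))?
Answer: -3344686623405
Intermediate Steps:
(1845687 + 4256208)*(-1822780 + r(l)) = (1845687 + 4256208)*(-1822780 + 1129**2) = 6101895*(-1822780 + 1274641) = 6101895*(-548139) = -3344686623405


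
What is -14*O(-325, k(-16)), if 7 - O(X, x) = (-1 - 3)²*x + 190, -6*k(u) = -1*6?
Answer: 2786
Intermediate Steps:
k(u) = 1 (k(u) = -(-1)*6/6 = -⅙*(-6) = 1)
O(X, x) = -183 - 16*x (O(X, x) = 7 - ((-1 - 3)²*x + 190) = 7 - ((-4)²*x + 190) = 7 - (16*x + 190) = 7 - (190 + 16*x) = 7 + (-190 - 16*x) = -183 - 16*x)
-14*O(-325, k(-16)) = -14*(-183 - 16*1) = -14*(-183 - 16) = -14*(-199) = 2786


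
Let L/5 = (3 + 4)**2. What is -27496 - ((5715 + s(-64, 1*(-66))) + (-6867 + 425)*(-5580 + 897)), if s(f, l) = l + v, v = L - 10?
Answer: -30201266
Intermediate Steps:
L = 245 (L = 5*(3 + 4)**2 = 5*7**2 = 5*49 = 245)
v = 235 (v = 245 - 10 = 235)
s(f, l) = 235 + l (s(f, l) = l + 235 = 235 + l)
-27496 - ((5715 + s(-64, 1*(-66))) + (-6867 + 425)*(-5580 + 897)) = -27496 - ((5715 + (235 + 1*(-66))) + (-6867 + 425)*(-5580 + 897)) = -27496 - ((5715 + (235 - 66)) - 6442*(-4683)) = -27496 - ((5715 + 169) + 30167886) = -27496 - (5884 + 30167886) = -27496 - 1*30173770 = -27496 - 30173770 = -30201266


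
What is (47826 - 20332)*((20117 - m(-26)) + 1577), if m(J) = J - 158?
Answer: 601513732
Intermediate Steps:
m(J) = -158 + J
(47826 - 20332)*((20117 - m(-26)) + 1577) = (47826 - 20332)*((20117 - (-158 - 26)) + 1577) = 27494*((20117 - 1*(-184)) + 1577) = 27494*((20117 + 184) + 1577) = 27494*(20301 + 1577) = 27494*21878 = 601513732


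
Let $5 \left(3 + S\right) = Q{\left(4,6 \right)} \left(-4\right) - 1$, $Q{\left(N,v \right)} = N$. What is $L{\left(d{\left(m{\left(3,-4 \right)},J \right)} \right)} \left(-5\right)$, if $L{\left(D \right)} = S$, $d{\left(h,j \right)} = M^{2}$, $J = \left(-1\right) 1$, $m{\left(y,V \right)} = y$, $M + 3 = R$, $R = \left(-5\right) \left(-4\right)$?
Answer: $32$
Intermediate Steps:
$R = 20$
$M = 17$ ($M = -3 + 20 = 17$)
$J = -1$
$S = - \frac{32}{5}$ ($S = -3 + \frac{4 \left(-4\right) - 1}{5} = -3 + \frac{-16 - 1}{5} = -3 + \frac{1}{5} \left(-17\right) = -3 - \frac{17}{5} = - \frac{32}{5} \approx -6.4$)
$d{\left(h,j \right)} = 289$ ($d{\left(h,j \right)} = 17^{2} = 289$)
$L{\left(D \right)} = - \frac{32}{5}$
$L{\left(d{\left(m{\left(3,-4 \right)},J \right)} \right)} \left(-5\right) = \left(- \frac{32}{5}\right) \left(-5\right) = 32$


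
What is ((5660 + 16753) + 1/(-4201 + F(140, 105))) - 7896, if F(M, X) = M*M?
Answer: 223547284/15399 ≈ 14517.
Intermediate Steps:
F(M, X) = M²
((5660 + 16753) + 1/(-4201 + F(140, 105))) - 7896 = ((5660 + 16753) + 1/(-4201 + 140²)) - 7896 = (22413 + 1/(-4201 + 19600)) - 7896 = (22413 + 1/15399) - 7896 = 345137788/15399 - 7896 = 223547284/15399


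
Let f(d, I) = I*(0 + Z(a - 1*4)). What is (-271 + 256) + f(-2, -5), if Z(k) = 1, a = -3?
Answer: -20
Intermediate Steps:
f(d, I) = I (f(d, I) = I*(0 + 1) = I*1 = I)
(-271 + 256) + f(-2, -5) = (-271 + 256) - 5 = -15 - 5 = -20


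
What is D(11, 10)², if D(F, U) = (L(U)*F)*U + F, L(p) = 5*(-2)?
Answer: 1185921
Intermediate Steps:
L(p) = -10
D(F, U) = F - 10*F*U (D(F, U) = (-10*F)*U + F = -10*F*U + F = F - 10*F*U)
D(11, 10)² = (11*(1 - 10*10))² = (11*(1 - 100))² = (11*(-99))² = (-1089)² = 1185921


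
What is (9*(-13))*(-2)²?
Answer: -468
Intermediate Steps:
(9*(-13))*(-2)² = -117*4 = -468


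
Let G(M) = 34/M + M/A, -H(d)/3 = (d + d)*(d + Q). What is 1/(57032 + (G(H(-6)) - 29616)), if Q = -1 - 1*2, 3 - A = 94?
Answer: 14742/404217613 ≈ 3.6470e-5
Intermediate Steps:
A = -91 (A = 3 - 1*94 = 3 - 94 = -91)
Q = -3 (Q = -1 - 2 = -3)
H(d) = -6*d*(-3 + d) (H(d) = -3*(d + d)*(d - 3) = -3*2*d*(-3 + d) = -6*d*(-3 + d))
G(M) = 34/M - M/91 (G(M) = 34/M + M/(-91) = 34/M + M*(-1/91) = 34/M - M/91)
1/(57032 + (G(H(-6)) - 29616)) = 1/(57032 + ((34/((6*(-6)*(3 - 1*(-6)))) - 6*(-6)*(3 - 1*(-6))/91) - 29616)) = 1/(57032 + ((34/((6*(-6)*(3 + 6))) - 6*(-6)*(3 + 6)/91) - 29616)) = 1/(57032 + ((34/((6*(-6)*9)) - 6*(-6)*9/91) - 29616)) = 1/(57032 + ((34/(-324) - 1/91*(-324)) - 29616)) = 1/(57032 + ((34*(-1/324) + 324/91) - 29616)) = 1/(57032 + ((-17/162 + 324/91) - 29616)) = 1/(57032 + (50941/14742 - 29616)) = 1/(57032 - 436548131/14742) = 1/(404217613/14742) = 14742/404217613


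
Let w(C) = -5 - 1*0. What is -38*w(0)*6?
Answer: 1140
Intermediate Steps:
w(C) = -5 (w(C) = -5 + 0 = -5)
-38*w(0)*6 = -38*(-5)*6 = 190*6 = 1140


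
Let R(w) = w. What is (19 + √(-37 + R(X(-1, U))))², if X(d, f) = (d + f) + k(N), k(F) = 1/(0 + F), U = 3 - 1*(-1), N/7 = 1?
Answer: (133 + I*√1659)²/49 ≈ 327.14 + 221.11*I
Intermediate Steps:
N = 7 (N = 7*1 = 7)
U = 4 (U = 3 + 1 = 4)
k(F) = 1/F
X(d, f) = ⅐ + d + f (X(d, f) = (d + f) + 1/7 = (d + f) + ⅐ = ⅐ + d + f)
(19 + √(-37 + R(X(-1, U))))² = (19 + √(-37 + (⅐ - 1 + 4)))² = (19 + √(-37 + 22/7))² = (19 + √(-237/7))² = (19 + I*√1659/7)²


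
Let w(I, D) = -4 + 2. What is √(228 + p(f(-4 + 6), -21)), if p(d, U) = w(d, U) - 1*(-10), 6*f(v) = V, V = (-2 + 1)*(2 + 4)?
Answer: 2*√59 ≈ 15.362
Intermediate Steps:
w(I, D) = -2
V = -6 (V = -1*6 = -6)
f(v) = -1 (f(v) = (⅙)*(-6) = -1)
p(d, U) = 8 (p(d, U) = -2 - 1*(-10) = -2 + 10 = 8)
√(228 + p(f(-4 + 6), -21)) = √(228 + 8) = √236 = 2*√59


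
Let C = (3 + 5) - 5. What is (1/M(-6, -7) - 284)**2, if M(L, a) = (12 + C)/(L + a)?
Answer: 18258529/225 ≈ 81149.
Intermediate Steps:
C = 3 (C = 8 - 5 = 3)
M(L, a) = 15/(L + a) (M(L, a) = (12 + 3)/(L + a) = 15/(L + a))
(1/M(-6, -7) - 284)**2 = (1/(15/(-6 - 7)) - 284)**2 = (1/(15/(-13)) - 284)**2 = (1/(15*(-1/13)) - 284)**2 = (1/(-15/13) - 284)**2 = (-13/15 - 284)**2 = (-4273/15)**2 = 18258529/225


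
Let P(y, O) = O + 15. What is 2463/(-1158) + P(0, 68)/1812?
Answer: -727807/349716 ≈ -2.0811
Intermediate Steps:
P(y, O) = 15 + O
2463/(-1158) + P(0, 68)/1812 = 2463/(-1158) + (15 + 68)/1812 = 2463*(-1/1158) + 83*(1/1812) = -821/386 + 83/1812 = -727807/349716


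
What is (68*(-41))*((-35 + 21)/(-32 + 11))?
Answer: -5576/3 ≈ -1858.7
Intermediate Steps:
(68*(-41))*((-35 + 21)/(-32 + 11)) = -(-39032)/(-21) = -(-39032)*(-1)/21 = -2788*2/3 = -5576/3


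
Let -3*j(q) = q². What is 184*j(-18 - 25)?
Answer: -340216/3 ≈ -1.1341e+5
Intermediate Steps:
j(q) = -q²/3
184*j(-18 - 25) = 184*(-(-18 - 25)²/3) = 184*(-⅓*(-43)²) = 184*(-⅓*1849) = 184*(-1849/3) = -340216/3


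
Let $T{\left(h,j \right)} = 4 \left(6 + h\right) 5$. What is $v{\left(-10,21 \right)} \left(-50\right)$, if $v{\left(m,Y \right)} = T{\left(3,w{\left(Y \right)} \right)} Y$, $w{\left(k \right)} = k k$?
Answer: $-189000$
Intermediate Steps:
$w{\left(k \right)} = k^{2}$
$T{\left(h,j \right)} = 120 + 20 h$ ($T{\left(h,j \right)} = \left(24 + 4 h\right) 5 = 120 + 20 h$)
$v{\left(m,Y \right)} = 180 Y$ ($v{\left(m,Y \right)} = \left(120 + 20 \cdot 3\right) Y = \left(120 + 60\right) Y = 180 Y$)
$v{\left(-10,21 \right)} \left(-50\right) = 180 \cdot 21 \left(-50\right) = 3780 \left(-50\right) = -189000$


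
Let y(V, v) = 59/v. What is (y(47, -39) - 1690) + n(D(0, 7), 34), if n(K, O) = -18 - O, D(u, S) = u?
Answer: -67997/39 ≈ -1743.5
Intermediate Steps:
(y(47, -39) - 1690) + n(D(0, 7), 34) = (59/(-39) - 1690) + (-18 - 1*34) = (59*(-1/39) - 1690) + (-18 - 34) = (-59/39 - 1690) - 52 = -65969/39 - 52 = -67997/39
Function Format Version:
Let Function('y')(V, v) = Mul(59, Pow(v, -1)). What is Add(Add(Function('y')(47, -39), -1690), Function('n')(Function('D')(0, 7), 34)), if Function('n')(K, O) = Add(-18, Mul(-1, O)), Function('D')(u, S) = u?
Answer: Rational(-67997, 39) ≈ -1743.5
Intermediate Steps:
Add(Add(Function('y')(47, -39), -1690), Function('n')(Function('D')(0, 7), 34)) = Add(Add(Mul(59, Pow(-39, -1)), -1690), Add(-18, Mul(-1, 34))) = Add(Add(Mul(59, Rational(-1, 39)), -1690), Add(-18, -34)) = Add(Add(Rational(-59, 39), -1690), -52) = Add(Rational(-65969, 39), -52) = Rational(-67997, 39)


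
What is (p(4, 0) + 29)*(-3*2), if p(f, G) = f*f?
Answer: -270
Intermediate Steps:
p(f, G) = f²
(p(4, 0) + 29)*(-3*2) = (4² + 29)*(-3*2) = (16 + 29)*(-6) = 45*(-6) = -270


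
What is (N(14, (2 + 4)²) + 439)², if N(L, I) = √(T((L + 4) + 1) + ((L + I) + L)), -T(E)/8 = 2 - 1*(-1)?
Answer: 192761 + 1756*√10 ≈ 1.9831e+5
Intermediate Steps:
T(E) = -24 (T(E) = -8*(2 - 1*(-1)) = -8*(2 + 1) = -8*3 = -24)
N(L, I) = √(-24 + I + 2*L) (N(L, I) = √(-24 + ((L + I) + L)) = √(-24 + ((I + L) + L)) = √(-24 + (I + 2*L)) = √(-24 + I + 2*L))
(N(14, (2 + 4)²) + 439)² = (√(-24 + (2 + 4)² + 2*14) + 439)² = (√(-24 + 6² + 28) + 439)² = (√(-24 + 36 + 28) + 439)² = (√40 + 439)² = (2*√10 + 439)² = (439 + 2*√10)²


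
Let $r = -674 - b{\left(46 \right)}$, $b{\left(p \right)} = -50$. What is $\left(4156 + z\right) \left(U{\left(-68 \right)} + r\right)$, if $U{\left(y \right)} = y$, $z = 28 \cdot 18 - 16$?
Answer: $-3213648$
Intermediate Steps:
$z = 488$ ($z = 504 - 16 = 488$)
$r = -624$ ($r = -674 - -50 = -674 + 50 = -624$)
$\left(4156 + z\right) \left(U{\left(-68 \right)} + r\right) = \left(4156 + 488\right) \left(-68 - 624\right) = 4644 \left(-692\right) = -3213648$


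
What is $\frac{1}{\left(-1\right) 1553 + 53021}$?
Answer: $\frac{1}{51468} \approx 1.943 \cdot 10^{-5}$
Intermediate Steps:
$\frac{1}{\left(-1\right) 1553 + 53021} = \frac{1}{-1553 + 53021} = \frac{1}{51468}$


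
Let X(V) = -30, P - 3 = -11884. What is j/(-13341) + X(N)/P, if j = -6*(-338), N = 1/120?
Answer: -7898146/52834807 ≈ -0.14949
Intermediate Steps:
P = -11881 (P = 3 - 11884 = -11881)
N = 1/120 ≈ 0.0083333
j = 2028
j/(-13341) + X(N)/P = 2028/(-13341) - 30/(-11881) = 2028*(-1/13341) - 30*(-1/11881) = -676/4447 + 30/11881 = -7898146/52834807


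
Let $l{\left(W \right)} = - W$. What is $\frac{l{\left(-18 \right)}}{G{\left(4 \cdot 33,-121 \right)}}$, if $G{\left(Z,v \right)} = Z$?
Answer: $\frac{3}{22} \approx 0.13636$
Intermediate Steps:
$\frac{l{\left(-18 \right)}}{G{\left(4 \cdot 33,-121 \right)}} = \frac{\left(-1\right) \left(-18\right)}{4 \cdot 33} = \frac{18}{132} = 18 \cdot \frac{1}{132} = \frac{3}{22}$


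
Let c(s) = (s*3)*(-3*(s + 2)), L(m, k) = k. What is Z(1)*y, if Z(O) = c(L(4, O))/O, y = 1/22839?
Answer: -9/7613 ≈ -0.0011822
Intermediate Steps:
y = 1/22839 ≈ 4.3785e-5
c(s) = 3*s*(-6 - 3*s) (c(s) = (3*s)*(-3*(2 + s)) = (3*s)*(-6 - 3*s) = 3*s*(-6 - 3*s))
Z(O) = -18 - 9*O (Z(O) = (-9*O*(2 + O))/O = -18 - 9*O)
Z(1)*y = (-18 - 9*1)*(1/22839) = (-18 - 9)*(1/22839) = -27*1/22839 = -9/7613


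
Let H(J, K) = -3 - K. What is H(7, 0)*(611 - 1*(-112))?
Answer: -2169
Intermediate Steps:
H(7, 0)*(611 - 1*(-112)) = (-3 - 1*0)*(611 - 1*(-112)) = (-3 + 0)*(611 + 112) = -3*723 = -2169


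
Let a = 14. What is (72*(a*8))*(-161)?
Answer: -1298304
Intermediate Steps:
(72*(a*8))*(-161) = (72*(14*8))*(-161) = (72*112)*(-161) = 8064*(-161) = -1298304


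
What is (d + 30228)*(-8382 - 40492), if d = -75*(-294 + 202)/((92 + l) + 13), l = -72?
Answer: -16363406192/11 ≈ -1.4876e+9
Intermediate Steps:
d = 2300/11 (d = -75*(-294 + 202)/((92 - 72) + 13) = -(-6900)/(20 + 13) = -(-6900)/33 = -75*(-92/33) = 2300/11 ≈ 209.09)
(d + 30228)*(-8382 - 40492) = (2300/11 + 30228)*(-8382 - 40492) = (334808/11)*(-48874) = -16363406192/11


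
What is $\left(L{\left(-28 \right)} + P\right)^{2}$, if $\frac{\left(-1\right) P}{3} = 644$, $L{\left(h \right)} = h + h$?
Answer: $3952144$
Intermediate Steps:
$L{\left(h \right)} = 2 h$
$P = -1932$ ($P = \left(-3\right) 644 = -1932$)
$\left(L{\left(-28 \right)} + P\right)^{2} = \left(2 \left(-28\right) - 1932\right)^{2} = \left(-56 - 1932\right)^{2} = \left(-1988\right)^{2} = 3952144$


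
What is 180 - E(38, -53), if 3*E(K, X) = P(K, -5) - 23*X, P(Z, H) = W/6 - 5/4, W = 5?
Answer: -8143/36 ≈ -226.19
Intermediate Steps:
P(Z, H) = -5/12 (P(Z, H) = 5/6 - 5/4 = -5/12)
E(K, X) = -5/36 - 23*X/3 (E(K, X) = (-5/12 - 23*X)/3 = -5/36 - 23*X/3)
180 - E(38, -53) = 180 - (-5/36 - 23/3*(-53)) = 180 - (-5/36 + 1219/3) = 180 - 1*14623/36 = 180 - 14623/36 = -8143/36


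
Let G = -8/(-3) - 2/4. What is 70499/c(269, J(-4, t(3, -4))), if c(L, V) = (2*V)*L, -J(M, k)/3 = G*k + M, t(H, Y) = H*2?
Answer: -70499/14526 ≈ -4.8533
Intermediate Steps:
t(H, Y) = 2*H
G = 13/6 (G = -8*(-⅓) - 2*¼ = 8/3 - ½ = 13/6 ≈ 2.1667)
J(M, k) = -3*M - 13*k/2 (J(M, k) = -3*(13*k/6 + M) = -3*(M + 13*k/6) = -3*M - 13*k/2)
c(L, V) = 2*L*V
70499/c(269, J(-4, t(3, -4))) = 70499/((2*269*(-3*(-4) - 13*3))) = 70499/((2*269*(12 - 13/2*6))) = 70499/((2*269*(12 - 39))) = 70499/((2*269*(-27))) = 70499/(-14526) = 70499*(-1/14526) = -70499/14526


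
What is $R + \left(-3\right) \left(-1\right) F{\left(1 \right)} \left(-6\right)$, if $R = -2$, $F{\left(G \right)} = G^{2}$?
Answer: $-20$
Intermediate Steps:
$R + \left(-3\right) \left(-1\right) F{\left(1 \right)} \left(-6\right) = -2 + \left(-3\right) \left(-1\right) 1^{2} \left(-6\right) = -2 + 3 \cdot 1 \left(-6\right) = -2 + 3 \left(-6\right) = -2 - 18 = -20$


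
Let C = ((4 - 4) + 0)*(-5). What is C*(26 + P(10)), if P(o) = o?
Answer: 0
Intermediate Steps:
C = 0 (C = (0 + 0)*(-5) = 0*(-5) = 0)
C*(26 + P(10)) = 0*(26 + 10) = 0*36 = 0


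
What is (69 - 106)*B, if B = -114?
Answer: 4218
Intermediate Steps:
(69 - 106)*B = (69 - 106)*(-114) = -37*(-114) = 4218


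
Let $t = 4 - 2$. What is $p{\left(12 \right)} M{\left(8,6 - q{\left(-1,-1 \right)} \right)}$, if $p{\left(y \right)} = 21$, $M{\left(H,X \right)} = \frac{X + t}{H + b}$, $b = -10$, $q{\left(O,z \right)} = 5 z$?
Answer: $- \frac{273}{2} \approx -136.5$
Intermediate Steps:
$t = 2$ ($t = 4 - 2 = 2$)
$M{\left(H,X \right)} = \frac{2 + X}{-10 + H}$ ($M{\left(H,X \right)} = \frac{X + 2}{H - 10} = \frac{2 + X}{-10 + H}$)
$p{\left(12 \right)} M{\left(8,6 - q{\left(-1,-1 \right)} \right)} = 21 \frac{2 + \left(6 - 5 \left(-1\right)\right)}{-10 + 8} = 21 \frac{2 + \left(6 - -5\right)}{-2} = 21 \left(- \frac{2 + \left(6 + 5\right)}{2}\right) = 21 \left(- \frac{2 + 11}{2}\right) = 21 \left(\left(- \frac{1}{2}\right) 13\right) = 21 \left(- \frac{13}{2}\right) = - \frac{273}{2}$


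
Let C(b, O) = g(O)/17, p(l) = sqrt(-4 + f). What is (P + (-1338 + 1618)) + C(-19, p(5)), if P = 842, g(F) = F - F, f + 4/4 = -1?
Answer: 1122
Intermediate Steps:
f = -2 (f = -1 - 1 = -2)
g(F) = 0
p(l) = I*sqrt(6) (p(l) = sqrt(-4 - 2) = sqrt(-6) = I*sqrt(6))
C(b, O) = 0 (C(b, O) = 0/17 = 0*(1/17) = 0)
(P + (-1338 + 1618)) + C(-19, p(5)) = (842 + (-1338 + 1618)) + 0 = (842 + 280) + 0 = 1122 + 0 = 1122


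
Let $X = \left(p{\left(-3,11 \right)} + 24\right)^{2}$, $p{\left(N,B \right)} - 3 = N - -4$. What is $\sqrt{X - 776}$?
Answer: $2 \sqrt{2} \approx 2.8284$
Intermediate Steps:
$p{\left(N,B \right)} = 7 + N$ ($p{\left(N,B \right)} = 3 + \left(N - -4\right) = 3 + \left(N + 4\right) = 3 + \left(4 + N\right) = 7 + N$)
$X = 784$ ($X = \left(\left(7 - 3\right) + 24\right)^{2} = \left(4 + 24\right)^{2} = 28^{2} = 784$)
$\sqrt{X - 776} = \sqrt{784 - 776} = \sqrt{8} = 2 \sqrt{2}$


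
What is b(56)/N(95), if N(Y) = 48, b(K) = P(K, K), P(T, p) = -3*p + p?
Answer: -7/3 ≈ -2.3333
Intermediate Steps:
P(T, p) = -2*p
b(K) = -2*K
b(56)/N(95) = -2*56/48 = -112*1/48 = -7/3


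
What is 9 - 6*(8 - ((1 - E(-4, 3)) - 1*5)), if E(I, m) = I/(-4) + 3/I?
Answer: -129/2 ≈ -64.500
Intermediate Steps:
E(I, m) = 3/I - I/4 (E(I, m) = I*(-¼) + 3/I = -I/4 + 3/I = 3/I - I/4)
9 - 6*(8 - ((1 - E(-4, 3)) - 1*5)) = 9 - 6*(8 - ((1 - (3/(-4) - ¼*(-4))) - 1*5)) = 9 - 6*(8 - ((1 - (3*(-¼) + 1)) - 5)) = 9 - 6*(8 - ((1 - (-¾ + 1)) - 5)) = 9 - 6*(8 - ((1 - 1*¼) - 5)) = 9 - 6*(8 - ((1 - ¼) - 5)) = 9 - 6*(8 - (¾ - 5)) = 9 - 6*(8 - 1*(-17/4)) = 9 - 6*(8 + 17/4) = 9 - 6*49/4 = 9 - 147/2 = -129/2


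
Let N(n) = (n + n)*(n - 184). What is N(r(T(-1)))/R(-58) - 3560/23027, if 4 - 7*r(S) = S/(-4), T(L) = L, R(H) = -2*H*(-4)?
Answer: 1126824205/4188334976 ≈ 0.26904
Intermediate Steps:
R(H) = 8*H
r(S) = 4/7 + S/28 (r(S) = 4/7 - S/(7*(-4)) = 4/7 - S*(-1)/(7*4) = 4/7 - (-1)*S/28 = 4/7 + S/28)
N(n) = 2*n*(-184 + n) (N(n) = (2*n)*(-184 + n) = 2*n*(-184 + n))
N(r(T(-1)))/R(-58) - 3560/23027 = (2*(4/7 + (1/28)*(-1))*(-184 + (4/7 + (1/28)*(-1))))/((8*(-58))) - 3560/23027 = (2*(4/7 - 1/28)*(-184 + (4/7 - 1/28)))/(-464) - 3560*1/23027 = (2*(15/28)*(-184 + 15/28))*(-1/464) - 3560/23027 = (2*(15/28)*(-5137/28))*(-1/464) - 3560/23027 = -77055/392*(-1/464) - 3560/23027 = 77055/181888 - 3560/23027 = 1126824205/4188334976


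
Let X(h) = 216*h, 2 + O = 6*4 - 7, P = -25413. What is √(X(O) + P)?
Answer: I*√22173 ≈ 148.91*I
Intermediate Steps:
O = 15 (O = -2 + (6*4 - 7) = -2 + (24 - 7) = -2 + 17 = 15)
√(X(O) + P) = √(216*15 - 25413) = √(3240 - 25413) = √(-22173) = I*√22173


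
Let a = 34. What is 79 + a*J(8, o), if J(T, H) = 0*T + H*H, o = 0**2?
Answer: 79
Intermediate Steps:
o = 0
J(T, H) = H**2 (J(T, H) = 0 + H**2 = H**2)
79 + a*J(8, o) = 79 + 34*0**2 = 79 + 34*0 = 79 + 0 = 79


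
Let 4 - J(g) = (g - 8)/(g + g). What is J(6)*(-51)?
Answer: -425/2 ≈ -212.50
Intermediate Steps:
J(g) = 4 - (-8 + g)/(2*g) (J(g) = 4 - (g - 8)/(g + g) = 4 - (-8 + g)/(2*g))
J(6)*(-51) = (7/2 + 4/6)*(-51) = (7/2 + 4*(⅙))*(-51) = (7/2 + ⅔)*(-51) = (25/6)*(-51) = -425/2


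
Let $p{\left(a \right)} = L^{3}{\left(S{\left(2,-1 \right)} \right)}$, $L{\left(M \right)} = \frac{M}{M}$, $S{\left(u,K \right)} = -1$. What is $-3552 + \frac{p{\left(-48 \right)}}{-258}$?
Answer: $- \frac{916417}{258} \approx -3552.0$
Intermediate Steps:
$L{\left(M \right)} = 1$
$p{\left(a \right)} = 1$ ($p{\left(a \right)} = 1^{3} = 1$)
$-3552 + \frac{p{\left(-48 \right)}}{-258} = -3552 + 1 \frac{1}{-258} = -3552 + 1 \left(- \frac{1}{258}\right) = -3552 - \frac{1}{258} = - \frac{916417}{258}$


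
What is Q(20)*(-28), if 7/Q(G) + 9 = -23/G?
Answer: 560/29 ≈ 19.310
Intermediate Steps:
Q(G) = 7/(-9 - 23/G)
Q(20)*(-28) = -7*20/(23 + 9*20)*(-28) = -7*20/(23 + 180)*(-28) = -7*20/203*(-28) = -7*20*1/203*(-28) = -20/29*(-28) = 560/29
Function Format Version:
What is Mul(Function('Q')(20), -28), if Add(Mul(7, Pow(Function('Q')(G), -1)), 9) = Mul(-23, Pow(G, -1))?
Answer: Rational(560, 29) ≈ 19.310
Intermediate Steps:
Function('Q')(G) = Mul(7, Pow(Add(-9, Mul(-23, Pow(G, -1))), -1))
Mul(Function('Q')(20), -28) = Mul(Mul(-7, 20, Pow(Add(23, Mul(9, 20)), -1)), -28) = Mul(Mul(-7, 20, Pow(Add(23, 180), -1)), -28) = Mul(Mul(-7, 20, Pow(203, -1)), -28) = Mul(Mul(-7, 20, Rational(1, 203)), -28) = Mul(Rational(-20, 29), -28) = Rational(560, 29)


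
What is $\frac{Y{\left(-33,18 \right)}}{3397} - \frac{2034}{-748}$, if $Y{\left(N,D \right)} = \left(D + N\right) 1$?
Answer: $\frac{3449139}{1270478} \approx 2.7148$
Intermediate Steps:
$Y{\left(N,D \right)} = D + N$
$\frac{Y{\left(-33,18 \right)}}{3397} - \frac{2034}{-748} = \frac{18 - 33}{3397} - \frac{2034}{-748} = \left(-15\right) \frac{1}{3397} - - \frac{1017}{374} = - \frac{15}{3397} + \frac{1017}{374} = \frac{3449139}{1270478}$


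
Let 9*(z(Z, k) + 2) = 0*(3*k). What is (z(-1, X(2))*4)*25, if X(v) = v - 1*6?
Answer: -200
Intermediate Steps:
X(v) = -6 + v (X(v) = v - 6 = -6 + v)
z(Z, k) = -2 (z(Z, k) = -2 + (0*(3*k))/9 = -2 + (⅑)*0 = -2 + 0 = -2)
(z(-1, X(2))*4)*25 = -2*4*25 = -8*25 = -200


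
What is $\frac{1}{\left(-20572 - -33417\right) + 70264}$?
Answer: $\frac{1}{83109} \approx 1.2032 \cdot 10^{-5}$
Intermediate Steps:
$\frac{1}{\left(-20572 - -33417\right) + 70264} = \frac{1}{\left(-20572 + 33417\right) + 70264} = \frac{1}{12845 + 70264} = \frac{1}{83109}$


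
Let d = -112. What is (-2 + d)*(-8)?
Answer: 912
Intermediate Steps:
(-2 + d)*(-8) = (-2 - 112)*(-8) = -114*(-8) = 912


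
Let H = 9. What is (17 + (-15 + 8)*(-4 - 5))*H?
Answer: 720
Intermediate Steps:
(17 + (-15 + 8)*(-4 - 5))*H = (17 + (-15 + 8)*(-4 - 5))*9 = (17 - 7*(-9))*9 = (17 + 63)*9 = 80*9 = 720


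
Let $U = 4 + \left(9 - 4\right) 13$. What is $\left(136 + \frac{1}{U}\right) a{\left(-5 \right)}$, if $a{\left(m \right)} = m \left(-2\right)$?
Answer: $\frac{93850}{69} \approx 1360.1$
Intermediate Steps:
$a{\left(m \right)} = - 2 m$
$U = 69$ ($U = 4 + \left(9 - 4\right) 13 = 4 + 5 \cdot 13 = 4 + 65 = 69$)
$\left(136 + \frac{1}{U}\right) a{\left(-5 \right)} = \left(136 + \frac{1}{69}\right) \left(\left(-2\right) \left(-5\right)\right) = \left(136 + \frac{1}{69}\right) 10 = \frac{9385}{69} \cdot 10 = \frac{93850}{69}$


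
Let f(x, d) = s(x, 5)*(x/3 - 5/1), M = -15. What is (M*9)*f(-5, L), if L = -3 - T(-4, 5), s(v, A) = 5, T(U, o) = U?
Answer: 4500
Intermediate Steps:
L = 1 (L = -3 - 1*(-4) = -3 + 4 = 1)
f(x, d) = -25 + 5*x/3 (f(x, d) = 5*(x/3 - 5/1) = 5*(x*(⅓) - 5*1) = 5*(x/3 - 5) = 5*(-5 + x/3) = -25 + 5*x/3)
(M*9)*f(-5, L) = (-15*9)*(-25 + (5/3)*(-5)) = -135*(-25 - 25/3) = -135*(-100/3) = 4500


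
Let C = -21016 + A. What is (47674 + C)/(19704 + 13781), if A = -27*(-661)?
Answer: 8901/6697 ≈ 1.3291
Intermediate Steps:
A = 17847
C = -3169 (C = -21016 + 17847 = -3169)
(47674 + C)/(19704 + 13781) = (47674 - 3169)/(19704 + 13781) = 44505/33485 = 44505*(1/33485) = 8901/6697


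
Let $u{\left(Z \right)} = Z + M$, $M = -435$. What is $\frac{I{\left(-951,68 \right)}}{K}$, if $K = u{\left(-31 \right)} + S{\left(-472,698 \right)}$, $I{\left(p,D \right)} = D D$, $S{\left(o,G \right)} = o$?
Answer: $- \frac{2312}{469} \approx -4.9296$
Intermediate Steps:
$u{\left(Z \right)} = -435 + Z$ ($u{\left(Z \right)} = Z - 435 = -435 + Z$)
$I{\left(p,D \right)} = D^{2}$
$K = -938$ ($K = \left(-435 - 31\right) - 472 = -466 - 472 = -938$)
$\frac{I{\left(-951,68 \right)}}{K} = \frac{68^{2}}{-938} = 4624 \left(- \frac{1}{938}\right) = - \frac{2312}{469}$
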